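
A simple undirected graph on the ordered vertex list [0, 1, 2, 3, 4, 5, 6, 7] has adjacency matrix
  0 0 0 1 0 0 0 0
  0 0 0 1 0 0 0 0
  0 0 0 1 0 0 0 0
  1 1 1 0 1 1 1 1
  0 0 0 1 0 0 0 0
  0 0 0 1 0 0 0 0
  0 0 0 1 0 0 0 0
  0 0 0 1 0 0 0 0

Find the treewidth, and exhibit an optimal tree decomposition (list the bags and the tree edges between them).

Treewidth 1.
One such decomposition:
Bags: B1 = {3, 6}  B2 = {0, 3}  B3 = {3, 4}  B4 = {3, 5}  B5 = {1, 3}  B6 = {3, 7}  B7 = {2, 3}
Tree: B1–B2, B1–B3, B2–B4, B4–B5, B5–B6, B5–B7

Every bag has size at most 2, so the width is 2 − 1 = 1 and tw(G) ≤ 1. Any graph with an edge has treewidth ≥ 1, and G has the edge 3–6. Therefore the treewidth is 1.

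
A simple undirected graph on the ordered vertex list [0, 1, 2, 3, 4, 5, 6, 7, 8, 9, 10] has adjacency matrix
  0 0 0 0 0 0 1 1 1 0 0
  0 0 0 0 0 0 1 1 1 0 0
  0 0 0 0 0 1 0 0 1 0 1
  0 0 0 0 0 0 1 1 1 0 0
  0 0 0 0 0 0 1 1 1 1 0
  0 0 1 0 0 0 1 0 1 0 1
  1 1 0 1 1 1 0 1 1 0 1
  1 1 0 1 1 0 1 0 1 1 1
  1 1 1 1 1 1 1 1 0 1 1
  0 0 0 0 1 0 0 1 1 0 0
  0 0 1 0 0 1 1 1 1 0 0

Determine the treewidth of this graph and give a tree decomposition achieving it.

Each bag holds 4 vertices, so the decomposition has width 3, which upper-bounds the treewidth. On the other hand G contains the 4-clique {4, 7, 8, 9}. A clique must lie in a single bag of any decomposition, so no decomposition can have width below 3. Hence tw(G) = 3 exactly.

Treewidth 3.
Bags: B1 = {3, 6, 7, 8}  B2 = {1, 6, 7, 8}  B3 = {4, 6, 7, 8}  B4 = {6, 7, 8, 10}  B5 = {0, 6, 7, 8}  B6 = {5, 6, 8, 10}  B7 = {4, 7, 8, 9}  B8 = {2, 5, 8, 10}
Tree: B1–B2, B1–B3, B2–B4, B2–B5, B4–B6, B3–B7, B6–B8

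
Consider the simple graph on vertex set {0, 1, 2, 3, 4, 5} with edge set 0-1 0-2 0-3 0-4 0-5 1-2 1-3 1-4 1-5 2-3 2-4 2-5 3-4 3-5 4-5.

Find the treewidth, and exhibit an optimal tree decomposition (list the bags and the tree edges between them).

With just one bag of size 6, the width is 6 − 1 = 5, so tw(G) ≤ 5. For the lower bound, the 6 vertices {0, 1, 2, 3, 4, 5} are pairwise adjacent, and any tree decomposition puts a clique entirely inside one bag — forcing width ≥ 5. Therefore the treewidth is 5.

Treewidth 5.
One optimal decomposition is:
Bags: B1 = {0, 1, 2, 3, 4, 5}
Tree: (single bag)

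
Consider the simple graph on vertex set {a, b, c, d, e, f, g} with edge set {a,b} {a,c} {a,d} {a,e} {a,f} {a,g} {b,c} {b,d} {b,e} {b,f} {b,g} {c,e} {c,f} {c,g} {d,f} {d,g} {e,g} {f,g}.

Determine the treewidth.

A width-4 tree decomposition is:
Bags: B1 = {a, b, c, f, g}  B2 = {a, b, c, e, g}  B3 = {a, b, d, f, g}
Tree: B1–B2, B1–B3
The largest bag has 5 vertices, giving width 4; this decomposition certifies tw(G) ≤ 4. Conversely, {a, b, d, f, g} is a clique of size 5, and the vertices of any clique must share a bag in every tree decomposition; so some bag has ≥ 5 vertices and tw(G) ≥ 4. The upper and lower bounds meet at 4, so that is the treewidth.

4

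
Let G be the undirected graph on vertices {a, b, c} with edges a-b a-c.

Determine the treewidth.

1

A width-1 tree decomposition is:
Bags: B1 = {a, b}  B2 = {a, c}
Tree: B1–B2
Each bag holds 2 vertices, so the decomposition has width 1, which upper-bounds the treewidth. Any graph with an edge has treewidth ≥ 1, and G has the edge b–a. Hence tw(G) = 1 exactly.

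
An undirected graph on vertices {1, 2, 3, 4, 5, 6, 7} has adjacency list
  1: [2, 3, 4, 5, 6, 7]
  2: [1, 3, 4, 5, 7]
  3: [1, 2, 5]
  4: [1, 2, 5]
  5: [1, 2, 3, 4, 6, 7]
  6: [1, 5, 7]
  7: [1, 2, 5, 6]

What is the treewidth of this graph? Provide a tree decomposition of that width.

Treewidth 3.
Bags: B1 = {1, 5, 6, 7}  B2 = {1, 2, 5, 7}  B3 = {1, 2, 3, 5}  B4 = {1, 2, 4, 5}
Tree: B1–B2, B2–B3, B3–B4

Every bag has size at most 4, so the width is 4 − 1 = 3 and tw(G) ≤ 3. For the lower bound, the 4 vertices {1, 2, 3, 5} are pairwise adjacent, and any tree decomposition puts a clique entirely inside one bag — forcing width ≥ 3. Hence tw(G) = 3 exactly.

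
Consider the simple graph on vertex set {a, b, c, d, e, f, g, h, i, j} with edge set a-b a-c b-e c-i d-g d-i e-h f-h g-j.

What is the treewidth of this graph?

1

A width-1 tree decomposition is:
Bags: B1 = {f, h}  B2 = {e, h}  B3 = {b, e}  B4 = {a, b}  B5 = {a, c}  B6 = {c, i}  B7 = {d, i}  B8 = {d, g}  B9 = {g, j}
Tree: B1–B2, B2–B3, B3–B4, B4–B5, B5–B6, B6–B7, B7–B8, B8–B9
The largest bag has 2 vertices, giving width 1; this decomposition certifies tw(G) ≤ 1. Any graph with an edge has treewidth ≥ 1, and G has the edge f–h. Combining the bounds, tw(G) = 1.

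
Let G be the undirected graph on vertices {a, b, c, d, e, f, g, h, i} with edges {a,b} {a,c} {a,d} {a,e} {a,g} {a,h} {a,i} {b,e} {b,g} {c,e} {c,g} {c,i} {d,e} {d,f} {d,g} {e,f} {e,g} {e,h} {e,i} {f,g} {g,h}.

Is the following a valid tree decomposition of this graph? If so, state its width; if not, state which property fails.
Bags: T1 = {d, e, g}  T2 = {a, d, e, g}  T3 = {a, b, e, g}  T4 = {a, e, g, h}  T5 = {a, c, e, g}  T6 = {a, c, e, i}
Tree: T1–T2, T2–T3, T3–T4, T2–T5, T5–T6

No — vertex f appears in no bag.

A tree decomposition must satisfy three properties: every vertex lies in some bag; for every edge, both endpoints lie together in some bag; and for every vertex, the bags containing it form a connected subtree. Here vertex f appears in no bag, so the decomposition is invalid.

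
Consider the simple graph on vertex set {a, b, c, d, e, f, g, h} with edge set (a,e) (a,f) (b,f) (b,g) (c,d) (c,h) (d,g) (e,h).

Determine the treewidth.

2

A width-2 tree decomposition is:
Bags: B1 = {c, d, g}  B2 = {b, c, g}  B3 = {b, c, f}  B4 = {a, c, f}  B5 = {a, c, e}  B6 = {c, e, h}
Tree: B1–B2, B2–B3, B3–B4, B4–B5, B5–B6
Every bag has size at most 3, so the width is 3 − 1 = 2 and tw(G) ≤ 2. The edges c–d–g–b–f–a–e–h–c form a cycle, so G is not a tree and its treewidth is at least 2. The upper and lower bounds meet at 2, so that is the treewidth.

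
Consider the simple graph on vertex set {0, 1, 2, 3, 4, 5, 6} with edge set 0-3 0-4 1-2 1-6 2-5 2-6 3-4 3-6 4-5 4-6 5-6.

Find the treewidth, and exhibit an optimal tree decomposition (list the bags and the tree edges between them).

Each bag holds 3 vertices, so the decomposition has width 2, which upper-bounds the treewidth. Conversely, {0, 3, 4} is a clique of size 3, and the vertices of any clique must share a bag in every tree decomposition; so some bag has ≥ 3 vertices and tw(G) ≥ 2. Combining the bounds, tw(G) = 2.

Treewidth 2.
One such decomposition:
Bags: B1 = {2, 5, 6}  B2 = {1, 2, 6}  B3 = {4, 5, 6}  B4 = {3, 4, 6}  B5 = {0, 3, 4}
Tree: B1–B2, B1–B3, B3–B4, B4–B5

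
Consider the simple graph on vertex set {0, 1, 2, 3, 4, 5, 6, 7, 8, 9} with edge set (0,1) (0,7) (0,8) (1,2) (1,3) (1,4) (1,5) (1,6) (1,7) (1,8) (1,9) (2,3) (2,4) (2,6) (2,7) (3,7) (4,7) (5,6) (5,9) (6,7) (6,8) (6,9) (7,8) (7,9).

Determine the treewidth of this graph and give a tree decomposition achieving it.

Treewidth 3.
One such decomposition:
Bags: B1 = {1, 6, 7, 9}  B2 = {1, 6, 7, 8}  B3 = {0, 1, 7, 8}  B4 = {1, 2, 6, 7}  B5 = {1, 2, 3, 7}  B6 = {1, 2, 4, 7}  B7 = {1, 5, 6, 9}
Tree: B1–B2, B2–B3, B1–B4, B4–B5, B5–B6, B1–B7

Each bag holds 4 vertices, so the decomposition has width 3, which upper-bounds the treewidth. Conversely, {1, 5, 6, 9} is a clique of size 4, and the vertices of any clique must share a bag in every tree decomposition; so some bag has ≥ 4 vertices and tw(G) ≥ 3. The upper and lower bounds meet at 3, so that is the treewidth.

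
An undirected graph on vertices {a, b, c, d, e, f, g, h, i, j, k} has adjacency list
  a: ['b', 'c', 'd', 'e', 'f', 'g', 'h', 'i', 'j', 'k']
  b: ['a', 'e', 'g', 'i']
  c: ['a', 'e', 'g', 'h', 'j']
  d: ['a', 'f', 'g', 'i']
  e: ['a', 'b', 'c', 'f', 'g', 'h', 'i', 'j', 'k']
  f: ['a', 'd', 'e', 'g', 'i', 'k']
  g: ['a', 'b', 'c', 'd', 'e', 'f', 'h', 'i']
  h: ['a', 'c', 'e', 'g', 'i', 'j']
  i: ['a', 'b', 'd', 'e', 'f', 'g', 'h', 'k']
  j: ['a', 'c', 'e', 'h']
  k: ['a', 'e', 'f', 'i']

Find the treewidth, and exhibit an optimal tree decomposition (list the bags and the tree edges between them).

Treewidth 4.
Bags: B1 = {a, e, g, h, i}  B2 = {a, b, e, g, i}  B3 = {a, c, e, g, h}  B4 = {a, e, f, g, i}  B5 = {a, c, e, h, j}  B6 = {a, e, f, i, k}  B7 = {a, d, f, g, i}
Tree: B1–B2, B1–B3, B1–B4, B3–B5, B4–B6, B4–B7

Each bag holds 5 vertices, so the decomposition has width 4, which upper-bounds the treewidth. Conversely, {a, d, f, g, i} is a clique of size 5, and the vertices of any clique must share a bag in every tree decomposition; so some bag has ≥ 5 vertices and tw(G) ≥ 4. Therefore the treewidth is 4.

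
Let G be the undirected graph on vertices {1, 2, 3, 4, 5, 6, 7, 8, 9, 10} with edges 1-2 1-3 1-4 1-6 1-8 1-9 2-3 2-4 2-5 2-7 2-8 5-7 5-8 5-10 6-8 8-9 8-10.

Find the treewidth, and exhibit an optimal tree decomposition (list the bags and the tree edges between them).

Treewidth 2.
One optimal decomposition is:
Bags: B1 = {1, 2, 8}  B2 = {2, 5, 8}  B3 = {1, 6, 8}  B4 = {2, 5, 7}  B5 = {5, 8, 10}  B6 = {1, 8, 9}  B7 = {1, 2, 3}  B8 = {1, 2, 4}
Tree: B1–B2, B1–B3, B2–B4, B2–B5, B3–B6, B1–B7, B7–B8

Each bag holds 3 vertices, so the decomposition has width 2, which upper-bounds the treewidth. Conversely, {1, 8, 9} is a clique of size 3, and the vertices of any clique must share a bag in every tree decomposition; so some bag has ≥ 3 vertices and tw(G) ≥ 2. Therefore the treewidth is 2.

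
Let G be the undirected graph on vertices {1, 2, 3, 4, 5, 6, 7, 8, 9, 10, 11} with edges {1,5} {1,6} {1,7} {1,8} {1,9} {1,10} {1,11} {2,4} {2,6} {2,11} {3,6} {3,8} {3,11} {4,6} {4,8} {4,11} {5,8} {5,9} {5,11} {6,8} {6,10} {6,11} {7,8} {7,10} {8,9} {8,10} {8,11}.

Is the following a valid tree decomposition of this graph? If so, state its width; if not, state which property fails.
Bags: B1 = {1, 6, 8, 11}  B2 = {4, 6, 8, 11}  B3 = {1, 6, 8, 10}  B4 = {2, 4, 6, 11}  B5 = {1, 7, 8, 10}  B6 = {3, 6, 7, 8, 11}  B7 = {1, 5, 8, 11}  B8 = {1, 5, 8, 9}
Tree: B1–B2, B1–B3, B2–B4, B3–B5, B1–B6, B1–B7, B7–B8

A tree decomposition must satisfy three properties: every vertex lies in some bag; for every edge, both endpoints lie together in some bag; and for every vertex, the bags containing it form a connected subtree. Here bags containing vertex 7 are not connected in the tree, so the decomposition is invalid.

No — bags containing vertex 7 are not connected in the tree.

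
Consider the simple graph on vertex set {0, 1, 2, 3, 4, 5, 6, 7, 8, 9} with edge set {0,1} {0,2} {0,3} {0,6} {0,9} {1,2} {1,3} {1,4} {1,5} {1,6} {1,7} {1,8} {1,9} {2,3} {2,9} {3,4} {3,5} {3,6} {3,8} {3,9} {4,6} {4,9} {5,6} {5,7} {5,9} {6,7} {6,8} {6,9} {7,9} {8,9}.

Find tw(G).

4

A width-4 tree decomposition is:
Bags: B1 = {1, 3, 5, 6, 9}  B2 = {1, 5, 6, 7, 9}  B3 = {1, 3, 4, 6, 9}  B4 = {0, 1, 3, 6, 9}  B5 = {1, 3, 6, 8, 9}  B6 = {0, 1, 2, 3, 9}
Tree: B1–B2, B1–B3, B3–B4, B4–B5, B4–B6
Every bag has size at most 5, so the width is 5 − 1 = 4 and tw(G) ≤ 4. On the other hand G contains the 5-clique {0, 1, 2, 3, 9}. A clique must lie in a single bag of any decomposition, so no decomposition can have width below 4. Combining the bounds, tw(G) = 4.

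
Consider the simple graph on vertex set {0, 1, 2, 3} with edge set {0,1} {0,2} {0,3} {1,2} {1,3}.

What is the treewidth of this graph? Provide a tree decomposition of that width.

Treewidth 2.
One such decomposition:
Bags: B1 = {0, 1, 2}  B2 = {0, 1, 3}
Tree: B1–B2

Every bag has size at most 3, so the width is 3 − 1 = 2 and tw(G) ≤ 2. For the lower bound, the 3 vertices {0, 1, 2} are pairwise adjacent, and any tree decomposition puts a clique entirely inside one bag — forcing width ≥ 2. Therefore the treewidth is 2.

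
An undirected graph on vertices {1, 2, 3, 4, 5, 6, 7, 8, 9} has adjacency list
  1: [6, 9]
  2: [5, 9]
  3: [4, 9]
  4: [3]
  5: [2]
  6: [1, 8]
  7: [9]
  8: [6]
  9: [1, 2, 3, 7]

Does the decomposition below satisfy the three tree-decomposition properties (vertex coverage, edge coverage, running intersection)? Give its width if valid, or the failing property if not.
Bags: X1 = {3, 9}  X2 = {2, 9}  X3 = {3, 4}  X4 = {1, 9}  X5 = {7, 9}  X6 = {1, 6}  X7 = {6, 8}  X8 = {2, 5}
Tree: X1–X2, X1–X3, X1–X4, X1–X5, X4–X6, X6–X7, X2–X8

Yes; width 1.

Every vertex of G appears in some bag (union = {1, 2, 3, 4, 5, 6, 7, 8, 9}); every edge is covered by a bag; and for each vertex v the set of bags containing v is connected in the bag tree. The decomposition is therefore valid. The largest bag has 2 vertices, so the width is 1.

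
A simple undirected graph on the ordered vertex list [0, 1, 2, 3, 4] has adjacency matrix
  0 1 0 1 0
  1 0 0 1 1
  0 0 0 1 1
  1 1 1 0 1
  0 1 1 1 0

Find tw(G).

A width-2 tree decomposition is:
Bags: B1 = {1, 3, 4}  B2 = {0, 1, 3}  B3 = {2, 3, 4}
Tree: B1–B2, B1–B3
The largest bag has 3 vertices, giving width 2; this decomposition certifies tw(G) ≤ 2. On the other hand G contains the 3-clique {0, 1, 3}. A clique must lie in a single bag of any decomposition, so no decomposition can have width below 2. Combining the bounds, tw(G) = 2.

2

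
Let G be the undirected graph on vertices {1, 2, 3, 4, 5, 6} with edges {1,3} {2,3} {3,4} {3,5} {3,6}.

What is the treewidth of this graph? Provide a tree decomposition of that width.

Every bag has size at most 2, so the width is 2 − 1 = 1 and tw(G) ≤ 1. Since G has at least one edge (e.g. 3–4), it is not an edgeless graph, so tw(G) ≥ 1. Therefore the treewidth is 1.

Treewidth 1.
One such decomposition:
Bags: B1 = {3, 4}  B2 = {1, 3}  B3 = {2, 3}  B4 = {3, 6}  B5 = {3, 5}
Tree: B1–B2, B2–B3, B3–B4, B1–B5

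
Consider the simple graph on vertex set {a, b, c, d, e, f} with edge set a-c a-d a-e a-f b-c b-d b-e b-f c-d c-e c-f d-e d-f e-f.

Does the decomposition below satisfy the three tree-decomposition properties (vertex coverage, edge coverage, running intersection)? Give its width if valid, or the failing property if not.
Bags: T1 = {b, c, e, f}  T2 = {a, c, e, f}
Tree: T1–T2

A tree decomposition must satisfy three properties: every vertex lies in some bag; for every edge, both endpoints lie together in some bag; and for every vertex, the bags containing it form a connected subtree. Here vertex d appears in no bag, so the decomposition is invalid.

No — vertex d appears in no bag.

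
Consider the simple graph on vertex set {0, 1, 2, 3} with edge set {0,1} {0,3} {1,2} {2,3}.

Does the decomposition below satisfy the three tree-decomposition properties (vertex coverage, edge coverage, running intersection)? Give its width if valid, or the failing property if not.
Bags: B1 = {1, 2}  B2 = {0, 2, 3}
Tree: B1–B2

No — edge (0,1) lies in no bag.

A tree decomposition must satisfy three properties: every vertex lies in some bag; for every edge, both endpoints lie together in some bag; and for every vertex, the bags containing it form a connected subtree. Here edge (0,1) lies in no bag, so the decomposition is invalid.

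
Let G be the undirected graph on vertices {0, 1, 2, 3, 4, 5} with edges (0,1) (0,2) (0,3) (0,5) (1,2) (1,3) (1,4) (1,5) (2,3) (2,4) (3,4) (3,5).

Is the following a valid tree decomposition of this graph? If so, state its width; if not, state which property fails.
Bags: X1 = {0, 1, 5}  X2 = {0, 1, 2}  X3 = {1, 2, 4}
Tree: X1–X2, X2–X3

No — vertex 3 appears in no bag.

A tree decomposition must satisfy three properties: every vertex lies in some bag; for every edge, both endpoints lie together in some bag; and for every vertex, the bags containing it form a connected subtree. Here vertex 3 appears in no bag, so the decomposition is invalid.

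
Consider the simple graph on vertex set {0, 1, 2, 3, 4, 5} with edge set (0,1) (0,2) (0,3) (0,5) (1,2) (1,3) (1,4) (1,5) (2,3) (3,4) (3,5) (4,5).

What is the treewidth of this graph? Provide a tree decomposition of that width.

Each bag holds 4 vertices, so the decomposition has width 3, which upper-bounds the treewidth. Conversely, {0, 1, 2, 3} is a clique of size 4, and the vertices of any clique must share a bag in every tree decomposition; so some bag has ≥ 4 vertices and tw(G) ≥ 3. Therefore the treewidth is 3.

Treewidth 3.
Bags: B1 = {0, 1, 3, 5}  B2 = {1, 3, 4, 5}  B3 = {0, 1, 2, 3}
Tree: B1–B2, B1–B3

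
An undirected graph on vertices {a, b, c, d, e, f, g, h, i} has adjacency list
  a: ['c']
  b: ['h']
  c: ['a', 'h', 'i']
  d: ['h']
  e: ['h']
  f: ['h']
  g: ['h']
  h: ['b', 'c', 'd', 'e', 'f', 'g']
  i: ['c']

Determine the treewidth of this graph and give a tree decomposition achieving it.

Every bag has size at most 2, so the width is 2 − 1 = 1 and tw(G) ≤ 1. G has an edge, so its treewidth is at least 1. The upper and lower bounds meet at 1, so that is the treewidth.

Treewidth 1.
One optimal decomposition is:
Bags: B1 = {c, h}  B2 = {e, h}  B3 = {b, h}  B4 = {f, h}  B5 = {c, i}  B6 = {d, h}  B7 = {a, c}  B8 = {g, h}
Tree: B1–B2, B2–B3, B1–B4, B1–B5, B1–B6, B5–B7, B4–B8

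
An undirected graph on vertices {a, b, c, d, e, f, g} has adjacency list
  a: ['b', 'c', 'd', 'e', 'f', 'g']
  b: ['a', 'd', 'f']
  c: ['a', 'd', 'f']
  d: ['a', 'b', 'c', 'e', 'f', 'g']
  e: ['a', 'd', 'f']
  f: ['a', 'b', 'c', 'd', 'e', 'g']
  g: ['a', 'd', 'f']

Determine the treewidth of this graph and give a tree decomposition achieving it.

Treewidth 3.
Bags: B1 = {a, d, e, f}  B2 = {a, c, d, f}  B3 = {a, d, f, g}  B4 = {a, b, d, f}
Tree: B1–B2, B2–B3, B2–B4

Every bag has size at most 4, so the width is 4 − 1 = 3 and tw(G) ≤ 3. For the lower bound, the 4 vertices {a, d, f, g} are pairwise adjacent, and any tree decomposition puts a clique entirely inside one bag — forcing width ≥ 3. Therefore the treewidth is 3.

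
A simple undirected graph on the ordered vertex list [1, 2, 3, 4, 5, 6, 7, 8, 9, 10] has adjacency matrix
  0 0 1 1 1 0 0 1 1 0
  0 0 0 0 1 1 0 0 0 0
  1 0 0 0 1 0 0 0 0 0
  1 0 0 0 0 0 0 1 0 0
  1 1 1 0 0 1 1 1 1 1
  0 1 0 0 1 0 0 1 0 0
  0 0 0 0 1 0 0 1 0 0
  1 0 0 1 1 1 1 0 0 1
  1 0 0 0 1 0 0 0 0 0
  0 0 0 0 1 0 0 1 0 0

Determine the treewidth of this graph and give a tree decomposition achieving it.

Treewidth 2.
One optimal decomposition is:
Bags: B1 = {1, 5, 8}  B2 = {5, 7, 8}  B3 = {5, 6, 8}  B4 = {1, 4, 8}  B5 = {2, 5, 6}  B6 = {1, 5, 9}  B7 = {5, 8, 10}  B8 = {1, 3, 5}
Tree: B1–B2, B2–B3, B1–B4, B3–B5, B1–B6, B1–B7, B1–B8

Every bag has size at most 3, so the width is 3 − 1 = 2 and tw(G) ≤ 2. For the lower bound, the 3 vertices {1, 4, 8} are pairwise adjacent, and any tree decomposition puts a clique entirely inside one bag — forcing width ≥ 2. Hence tw(G) = 2 exactly.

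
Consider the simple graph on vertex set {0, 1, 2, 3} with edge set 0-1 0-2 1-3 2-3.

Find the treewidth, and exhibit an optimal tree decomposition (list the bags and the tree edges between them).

Treewidth 2.
Bags: B1 = {1, 2, 3}  B2 = {0, 1, 2}
Tree: B1–B2

The largest bag has 3 vertices, giving width 2; this decomposition certifies tw(G) ≤ 2. Since 2–3–1–0–2 is a cycle in G, G is not acyclic. Forests are exactly the graphs of treewidth ≤ 1, so tw(G) ≥ 2. Therefore the treewidth is 2.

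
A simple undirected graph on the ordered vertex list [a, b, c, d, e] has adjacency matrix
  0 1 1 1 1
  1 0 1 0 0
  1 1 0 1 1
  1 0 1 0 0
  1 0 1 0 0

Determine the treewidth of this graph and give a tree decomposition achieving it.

Each bag holds 3 vertices, so the decomposition has width 2, which upper-bounds the treewidth. On the other hand G contains the 3-clique {a, c, d}. A clique must lie in a single bag of any decomposition, so no decomposition can have width below 2. Therefore the treewidth is 2.

Treewidth 2.
Bags: B1 = {a, c, d}  B2 = {a, b, c}  B3 = {a, c, e}
Tree: B1–B2, B1–B3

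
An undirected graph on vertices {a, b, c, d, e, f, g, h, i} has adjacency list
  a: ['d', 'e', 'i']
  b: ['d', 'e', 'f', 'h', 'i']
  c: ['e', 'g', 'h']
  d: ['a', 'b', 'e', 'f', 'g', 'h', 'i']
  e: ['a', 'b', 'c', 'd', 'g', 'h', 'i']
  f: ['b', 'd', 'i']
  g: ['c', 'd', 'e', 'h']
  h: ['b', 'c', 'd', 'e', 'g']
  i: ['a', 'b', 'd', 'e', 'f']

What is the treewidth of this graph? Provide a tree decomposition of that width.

Treewidth 3.
One optimal decomposition is:
Bags: B1 = {b, d, e, h}  B2 = {b, d, e, i}  B3 = {d, e, g, h}  B4 = {a, d, e, i}  B5 = {b, d, f, i}  B6 = {c, e, g, h}
Tree: B1–B2, B1–B3, B2–B4, B2–B5, B3–B6

Every bag has size at most 4, so the width is 4 − 1 = 3 and tw(G) ≤ 3. For the lower bound, the 4 vertices {d, e, g, h} are pairwise adjacent, and any tree decomposition puts a clique entirely inside one bag — forcing width ≥ 3. Hence tw(G) = 3 exactly.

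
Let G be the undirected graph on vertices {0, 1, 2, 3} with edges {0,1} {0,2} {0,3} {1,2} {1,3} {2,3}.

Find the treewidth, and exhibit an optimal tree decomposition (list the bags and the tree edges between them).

Treewidth 3.
One optimal decomposition is:
Bags: B1 = {0, 1, 2, 3}
Tree: (single bag)

A single bag containing all 4 vertices is trivially a valid decomposition of width 3. Conversely, {0, 1, 2, 3} is a clique of size 4, and the vertices of any clique must share a bag in every tree decomposition; so some bag has ≥ 4 vertices and tw(G) ≥ 3. Hence tw(G) = 3 exactly.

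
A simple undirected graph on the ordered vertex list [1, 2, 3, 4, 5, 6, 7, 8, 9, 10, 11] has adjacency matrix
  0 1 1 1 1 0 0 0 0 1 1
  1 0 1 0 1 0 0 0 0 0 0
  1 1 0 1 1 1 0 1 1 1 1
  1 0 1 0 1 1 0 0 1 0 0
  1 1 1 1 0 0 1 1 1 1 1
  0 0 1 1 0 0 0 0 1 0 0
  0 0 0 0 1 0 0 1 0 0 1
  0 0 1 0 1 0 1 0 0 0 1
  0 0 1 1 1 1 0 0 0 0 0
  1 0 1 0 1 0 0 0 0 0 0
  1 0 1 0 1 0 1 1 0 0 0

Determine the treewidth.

3

A width-3 tree decomposition is:
Bags: B1 = {1, 2, 3, 5}  B2 = {1, 3, 5, 11}  B3 = {3, 5, 8, 11}  B4 = {1, 3, 5, 10}  B5 = {1, 3, 4, 5}  B6 = {3, 4, 5, 9}  B7 = {3, 4, 6, 9}  B8 = {5, 7, 8, 11}
Tree: B1–B2, B2–B3, B2–B4, B2–B5, B5–B6, B6–B7, B3–B8
Each bag holds 4 vertices, so the decomposition has width 3, which upper-bounds the treewidth. Conversely, {3, 5, 8, 11} is a clique of size 4, and the vertices of any clique must share a bag in every tree decomposition; so some bag has ≥ 4 vertices and tw(G) ≥ 3. Hence tw(G) = 3 exactly.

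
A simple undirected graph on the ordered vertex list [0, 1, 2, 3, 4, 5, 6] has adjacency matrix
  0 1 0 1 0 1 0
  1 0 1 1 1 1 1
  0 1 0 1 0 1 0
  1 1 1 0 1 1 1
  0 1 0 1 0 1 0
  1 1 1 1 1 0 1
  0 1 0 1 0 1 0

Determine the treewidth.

A width-3 tree decomposition is:
Bags: B1 = {1, 3, 5, 6}  B2 = {1, 2, 3, 5}  B3 = {1, 3, 4, 5}  B4 = {0, 1, 3, 5}
Tree: B1–B2, B2–B3, B3–B4
Each bag holds 4 vertices, so the decomposition has width 3, which upper-bounds the treewidth. Conversely, {0, 1, 3, 5} is a clique of size 4, and the vertices of any clique must share a bag in every tree decomposition; so some bag has ≥ 4 vertices and tw(G) ≥ 3. The upper and lower bounds meet at 3, so that is the treewidth.

3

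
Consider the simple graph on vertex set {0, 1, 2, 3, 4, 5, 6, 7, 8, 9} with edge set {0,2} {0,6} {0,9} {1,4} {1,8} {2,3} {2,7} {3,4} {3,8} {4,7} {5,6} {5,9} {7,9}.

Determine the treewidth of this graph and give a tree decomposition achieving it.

Each bag holds 3 vertices, so the decomposition has width 2, which upper-bounds the treewidth. For the lower bound, G contains the cycle 1–8–3–4–1, so G is not a forest; only forests have treewidth ≤ 1, hence tw(G) ≥ 2. Hence tw(G) = 2 exactly.

Treewidth 2.
One optimal decomposition is:
Bags: B1 = {1, 4, 8}  B2 = {3, 4, 8}  B3 = {3, 4, 7}  B4 = {2, 3, 7}  B5 = {2, 7, 9}  B6 = {0, 2, 9}  B7 = {0, 5, 9}  B8 = {0, 5, 6}
Tree: B1–B2, B2–B3, B3–B4, B4–B5, B5–B6, B6–B7, B7–B8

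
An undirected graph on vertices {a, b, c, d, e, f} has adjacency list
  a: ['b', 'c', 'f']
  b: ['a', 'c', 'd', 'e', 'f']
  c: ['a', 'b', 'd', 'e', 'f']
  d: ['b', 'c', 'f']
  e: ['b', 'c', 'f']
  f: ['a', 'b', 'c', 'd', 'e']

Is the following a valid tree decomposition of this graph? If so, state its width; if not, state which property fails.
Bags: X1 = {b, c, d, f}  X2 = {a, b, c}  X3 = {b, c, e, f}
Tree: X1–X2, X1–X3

A tree decomposition must satisfy three properties: every vertex lies in some bag; for every edge, both endpoints lie together in some bag; and for every vertex, the bags containing it form a connected subtree. Here edge (f,a) lies in no bag, so the decomposition is invalid.

No — edge (f,a) lies in no bag.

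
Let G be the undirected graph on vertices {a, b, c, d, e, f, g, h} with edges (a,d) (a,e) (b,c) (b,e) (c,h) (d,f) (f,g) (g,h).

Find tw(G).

A width-2 tree decomposition is:
Bags: B1 = {c, g, h}  B2 = {c, f, g}  B3 = {c, d, f}  B4 = {a, c, d}  B5 = {a, c, e}  B6 = {b, c, e}
Tree: B1–B2, B2–B3, B3–B4, B4–B5, B5–B6
Each bag holds 3 vertices, so the decomposition has width 2, which upper-bounds the treewidth. The edges c–h–g–f–d–a–e–b–c form a cycle, so G is not a tree and its treewidth is at least 2. Combining the bounds, tw(G) = 2.

2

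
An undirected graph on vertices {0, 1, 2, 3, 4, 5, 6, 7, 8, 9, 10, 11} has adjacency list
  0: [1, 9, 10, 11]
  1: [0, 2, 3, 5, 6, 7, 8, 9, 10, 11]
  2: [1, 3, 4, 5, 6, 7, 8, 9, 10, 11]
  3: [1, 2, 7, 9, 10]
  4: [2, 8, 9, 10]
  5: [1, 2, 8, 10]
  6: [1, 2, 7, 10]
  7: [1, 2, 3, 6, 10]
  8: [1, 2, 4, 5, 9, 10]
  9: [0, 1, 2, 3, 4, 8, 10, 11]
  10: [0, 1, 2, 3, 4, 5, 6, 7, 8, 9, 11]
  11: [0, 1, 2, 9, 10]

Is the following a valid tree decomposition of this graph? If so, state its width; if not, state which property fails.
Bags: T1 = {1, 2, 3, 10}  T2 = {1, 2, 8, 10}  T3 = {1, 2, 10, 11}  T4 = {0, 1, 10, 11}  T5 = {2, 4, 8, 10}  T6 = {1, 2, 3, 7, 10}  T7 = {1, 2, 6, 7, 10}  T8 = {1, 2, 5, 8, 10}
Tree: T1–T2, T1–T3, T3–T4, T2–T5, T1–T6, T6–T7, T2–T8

No — vertex 9 appears in no bag.

A tree decomposition must satisfy three properties: every vertex lies in some bag; for every edge, both endpoints lie together in some bag; and for every vertex, the bags containing it form a connected subtree. Here vertex 9 appears in no bag, so the decomposition is invalid.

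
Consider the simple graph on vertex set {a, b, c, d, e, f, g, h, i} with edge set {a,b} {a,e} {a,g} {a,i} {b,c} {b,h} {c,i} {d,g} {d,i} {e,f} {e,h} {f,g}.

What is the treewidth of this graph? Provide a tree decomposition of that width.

The largest bag has 4 vertices, giving width 3; this decomposition certifies tw(G) ≤ 3. For the lower bound: the 4 vertex sets {d,f,g}, {i}, {a}, {b,c,e,h} are disjoint, each induces a connected subgraph, and every pair is joined by at least one edge of G. Contracting each set to a single vertex therefore yields K_{4} as a minor, and since treewidth is minor-monotone, tw(G) ≥ tw(K_{4}) = 3. Hence tw(G) = 3 exactly.

Treewidth 3.
Bags: B1 = {d, f, g, i}  B2 = {a, f, g, i}  B3 = {a, e, f, i}  B4 = {a, c, e, i}  B5 = {a, b, c, e}  B6 = {b, c, e, h}
Tree: B1–B2, B2–B3, B3–B4, B4–B5, B5–B6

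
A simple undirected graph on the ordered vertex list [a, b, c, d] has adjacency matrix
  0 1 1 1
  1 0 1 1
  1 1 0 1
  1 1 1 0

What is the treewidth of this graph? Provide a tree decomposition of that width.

With just one bag of size 4, the width is 4 − 1 = 3, so tw(G) ≤ 3. For the lower bound, the 4 vertices {a, b, c, d} are pairwise adjacent, and any tree decomposition puts a clique entirely inside one bag — forcing width ≥ 3. Combining the bounds, tw(G) = 3.

Treewidth 3.
One optimal decomposition is:
Bags: B1 = {a, b, c, d}
Tree: (single bag)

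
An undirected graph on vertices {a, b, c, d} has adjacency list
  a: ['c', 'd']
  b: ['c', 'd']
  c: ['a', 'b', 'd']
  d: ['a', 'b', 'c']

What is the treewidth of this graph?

A width-2 tree decomposition is:
Bags: B1 = {b, c, d}  B2 = {a, c, d}
Tree: B1–B2
Every bag has size at most 3, so the width is 3 − 1 = 2 and tw(G) ≤ 2. For the lower bound, the 3 vertices {a, c, d} are pairwise adjacent, and any tree decomposition puts a clique entirely inside one bag — forcing width ≥ 2. Therefore the treewidth is 2.

2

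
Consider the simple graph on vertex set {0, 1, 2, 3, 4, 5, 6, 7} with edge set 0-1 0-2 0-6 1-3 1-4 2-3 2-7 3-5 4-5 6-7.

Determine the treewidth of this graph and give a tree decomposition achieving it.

The largest bag has 3 vertices, giving width 2; this decomposition certifies tw(G) ≤ 2. The edges 7–6–0–2–7 form a cycle, so G is not a tree and its treewidth is at least 2. The upper and lower bounds meet at 2, so that is the treewidth.

Treewidth 2.
One optimal decomposition is:
Bags: B1 = {2, 6, 7}  B2 = {0, 2, 6}  B3 = {0, 2, 3}  B4 = {0, 1, 3}  B5 = {1, 3, 5}  B6 = {1, 4, 5}
Tree: B1–B2, B2–B3, B3–B4, B4–B5, B5–B6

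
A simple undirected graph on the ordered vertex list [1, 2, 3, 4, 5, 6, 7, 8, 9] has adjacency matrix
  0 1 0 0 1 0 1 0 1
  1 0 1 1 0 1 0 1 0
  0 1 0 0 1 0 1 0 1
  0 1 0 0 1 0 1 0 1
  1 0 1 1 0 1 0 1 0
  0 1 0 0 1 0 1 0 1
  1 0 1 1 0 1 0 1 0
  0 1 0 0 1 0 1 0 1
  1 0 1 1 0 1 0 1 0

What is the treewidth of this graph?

4

A width-4 tree decomposition is:
Bags: B1 = {2, 4, 5, 7, 9}  B2 = {1, 2, 5, 7, 9}  B3 = {2, 5, 6, 7, 9}  B4 = {2, 5, 7, 8, 9}  B5 = {2, 3, 5, 7, 9}
Tree: B1–B2, B2–B3, B3–B4, B4–B5
Each bag holds 5 vertices, so the decomposition has width 4, which upper-bounds the treewidth. For the lower bound: the 5 vertex sets {4,7}, {1,9}, {2,6}, {5}, {8} are disjoint, each induces a connected subgraph, and every pair is joined by at least one edge of G. Contracting each set to a single vertex therefore yields K_{5} as a minor, and since treewidth is minor-monotone, tw(G) ≥ tw(K_{5}) = 4. Combining the bounds, tw(G) = 4.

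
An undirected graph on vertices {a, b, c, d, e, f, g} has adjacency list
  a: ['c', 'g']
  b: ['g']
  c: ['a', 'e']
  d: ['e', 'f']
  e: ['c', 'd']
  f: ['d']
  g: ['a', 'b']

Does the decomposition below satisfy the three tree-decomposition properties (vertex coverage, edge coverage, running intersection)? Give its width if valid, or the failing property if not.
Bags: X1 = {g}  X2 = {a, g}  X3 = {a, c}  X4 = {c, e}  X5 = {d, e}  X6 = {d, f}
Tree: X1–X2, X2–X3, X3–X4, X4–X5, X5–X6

A tree decomposition must satisfy three properties: every vertex lies in some bag; for every edge, both endpoints lie together in some bag; and for every vertex, the bags containing it form a connected subtree. Here vertex b appears in no bag, so the decomposition is invalid.

No — vertex b appears in no bag.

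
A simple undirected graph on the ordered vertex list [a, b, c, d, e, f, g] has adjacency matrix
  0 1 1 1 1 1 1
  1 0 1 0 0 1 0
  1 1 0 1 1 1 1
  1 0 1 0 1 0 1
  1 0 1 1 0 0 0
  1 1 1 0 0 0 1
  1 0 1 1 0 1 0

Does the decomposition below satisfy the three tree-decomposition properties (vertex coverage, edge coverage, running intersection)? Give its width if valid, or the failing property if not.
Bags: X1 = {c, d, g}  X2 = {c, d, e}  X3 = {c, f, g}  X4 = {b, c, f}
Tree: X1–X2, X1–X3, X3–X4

A tree decomposition must satisfy three properties: every vertex lies in some bag; for every edge, both endpoints lie together in some bag; and for every vertex, the bags containing it form a connected subtree. Here vertex a appears in no bag, so the decomposition is invalid.

No — vertex a appears in no bag.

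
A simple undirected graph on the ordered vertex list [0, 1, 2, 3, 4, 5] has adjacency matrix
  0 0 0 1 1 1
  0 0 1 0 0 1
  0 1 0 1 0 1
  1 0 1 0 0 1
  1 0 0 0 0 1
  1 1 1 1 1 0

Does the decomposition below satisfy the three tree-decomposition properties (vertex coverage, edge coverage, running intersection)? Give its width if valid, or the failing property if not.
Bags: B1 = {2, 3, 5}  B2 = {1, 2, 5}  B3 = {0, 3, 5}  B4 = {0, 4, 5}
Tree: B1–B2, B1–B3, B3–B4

Yes; width 2.

Every vertex of G appears in some bag (union = {0, 1, 2, 3, 4, 5}); every edge is covered by a bag; and for each vertex v the set of bags containing v is connected in the bag tree. The decomposition is therefore valid. The largest bag has 3 vertices, so the width is 2.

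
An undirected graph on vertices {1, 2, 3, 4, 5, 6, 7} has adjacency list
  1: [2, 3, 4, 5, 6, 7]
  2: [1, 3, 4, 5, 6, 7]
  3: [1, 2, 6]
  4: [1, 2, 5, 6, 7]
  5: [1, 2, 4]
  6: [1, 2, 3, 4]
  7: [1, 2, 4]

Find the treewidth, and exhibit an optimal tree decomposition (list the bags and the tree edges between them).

Each bag holds 4 vertices, so the decomposition has width 3, which upper-bounds the treewidth. Conversely, {1, 2, 3, 6} is a clique of size 4, and the vertices of any clique must share a bag in every tree decomposition; so some bag has ≥ 4 vertices and tw(G) ≥ 3. Hence tw(G) = 3 exactly.

Treewidth 3.
Bags: B1 = {1, 2, 4, 6}  B2 = {1, 2, 4, 5}  B3 = {1, 2, 4, 7}  B4 = {1, 2, 3, 6}
Tree: B1–B2, B2–B3, B1–B4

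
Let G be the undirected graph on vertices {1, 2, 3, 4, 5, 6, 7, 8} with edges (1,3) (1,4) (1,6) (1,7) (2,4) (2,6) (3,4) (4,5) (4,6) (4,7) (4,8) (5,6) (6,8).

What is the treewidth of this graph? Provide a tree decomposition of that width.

Every bag has size at most 3, so the width is 3 − 1 = 2 and tw(G) ≤ 2. Conversely, {1, 3, 4} is a clique of size 3, and the vertices of any clique must share a bag in every tree decomposition; so some bag has ≥ 3 vertices and tw(G) ≥ 2. The upper and lower bounds meet at 2, so that is the treewidth.

Treewidth 2.
One optimal decomposition is:
Bags: B1 = {2, 4, 6}  B2 = {4, 5, 6}  B3 = {1, 4, 6}  B4 = {1, 4, 7}  B5 = {4, 6, 8}  B6 = {1, 3, 4}
Tree: B1–B2, B2–B3, B3–B4, B3–B5, B4–B6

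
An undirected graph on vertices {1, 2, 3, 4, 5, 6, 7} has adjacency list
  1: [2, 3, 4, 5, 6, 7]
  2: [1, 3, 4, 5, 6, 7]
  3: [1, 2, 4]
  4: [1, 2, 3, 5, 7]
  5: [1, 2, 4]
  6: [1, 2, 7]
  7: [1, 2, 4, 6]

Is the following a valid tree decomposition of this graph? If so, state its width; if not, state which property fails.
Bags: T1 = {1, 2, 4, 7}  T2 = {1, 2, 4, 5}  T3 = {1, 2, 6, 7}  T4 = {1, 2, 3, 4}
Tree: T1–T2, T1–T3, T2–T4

Checking the three conditions: (i) the bags cover all of {1, 2, 3, 4, 5, 6, 7}; (ii) for each edge, some bag contains both endpoints; (iii) the bags containing any fixed vertex form a subtree. All hold, so the decomposition is valid with width 4 − 1 = 3.

Yes; width 3.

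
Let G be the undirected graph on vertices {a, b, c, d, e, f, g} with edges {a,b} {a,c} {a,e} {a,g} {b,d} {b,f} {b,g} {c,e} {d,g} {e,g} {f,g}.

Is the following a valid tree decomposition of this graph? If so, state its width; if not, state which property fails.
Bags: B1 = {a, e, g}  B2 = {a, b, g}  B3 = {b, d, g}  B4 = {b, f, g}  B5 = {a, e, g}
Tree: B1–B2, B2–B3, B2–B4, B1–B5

No — vertex c appears in no bag.

A tree decomposition must satisfy three properties: every vertex lies in some bag; for every edge, both endpoints lie together in some bag; and for every vertex, the bags containing it form a connected subtree. Here vertex c appears in no bag, so the decomposition is invalid.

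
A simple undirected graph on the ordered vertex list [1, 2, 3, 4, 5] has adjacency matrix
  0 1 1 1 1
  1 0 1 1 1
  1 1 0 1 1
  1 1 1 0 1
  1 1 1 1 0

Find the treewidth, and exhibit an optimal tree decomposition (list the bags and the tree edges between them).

A single bag containing all 5 vertices is trivially a valid decomposition of width 4. Conversely, {1, 2, 3, 4, 5} is a clique of size 5, and the vertices of any clique must share a bag in every tree decomposition; so some bag has ≥ 5 vertices and tw(G) ≥ 4. The upper and lower bounds meet at 4, so that is the treewidth.

Treewidth 4.
One such decomposition:
Bags: B1 = {1, 2, 3, 4, 5}
Tree: (single bag)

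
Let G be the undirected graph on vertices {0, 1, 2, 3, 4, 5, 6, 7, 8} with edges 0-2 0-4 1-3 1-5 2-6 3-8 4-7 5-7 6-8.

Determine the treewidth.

A width-2 tree decomposition is:
Bags: B1 = {0, 2, 6}  B2 = {0, 4, 6}  B3 = {4, 6, 7}  B4 = {5, 6, 7}  B5 = {1, 5, 6}  B6 = {1, 3, 6}  B7 = {3, 6, 8}
Tree: B1–B2, B2–B3, B3–B4, B4–B5, B5–B6, B6–B7
Every bag has size at most 3, so the width is 3 − 1 = 2 and tw(G) ≤ 2. The edges 6–2–0–4–7–5–1–3–8–6 form a cycle, so G is not a tree and its treewidth is at least 2. Combining the bounds, tw(G) = 2.

2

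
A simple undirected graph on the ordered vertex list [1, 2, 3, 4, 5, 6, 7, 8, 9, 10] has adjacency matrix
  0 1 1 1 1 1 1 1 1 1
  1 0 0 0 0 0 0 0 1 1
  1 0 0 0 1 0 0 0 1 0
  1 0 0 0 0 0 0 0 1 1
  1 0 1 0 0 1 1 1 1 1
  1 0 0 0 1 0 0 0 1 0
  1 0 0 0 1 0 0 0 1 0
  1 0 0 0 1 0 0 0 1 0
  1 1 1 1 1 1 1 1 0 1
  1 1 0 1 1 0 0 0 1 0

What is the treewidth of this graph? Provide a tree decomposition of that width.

The largest bag has 4 vertices, giving width 3; this decomposition certifies tw(G) ≤ 3. For the lower bound, the 4 vertices {1, 2, 9, 10} are pairwise adjacent, and any tree decomposition puts a clique entirely inside one bag — forcing width ≥ 3. Combining the bounds, tw(G) = 3.

Treewidth 3.
One such decomposition:
Bags: B1 = {1, 5, 8, 9}  B2 = {1, 5, 6, 9}  B3 = {1, 3, 5, 9}  B4 = {1, 5, 9, 10}  B5 = {1, 4, 9, 10}  B6 = {1, 2, 9, 10}  B7 = {1, 5, 7, 9}
Tree: B1–B2, B2–B3, B2–B4, B4–B5, B4–B6, B1–B7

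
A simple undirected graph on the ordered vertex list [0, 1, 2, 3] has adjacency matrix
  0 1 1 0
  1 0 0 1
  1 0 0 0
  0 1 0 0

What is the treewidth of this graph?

A width-1 tree decomposition is:
Bags: B1 = {0, 2}  B2 = {0, 1}  B3 = {1, 3}
Tree: B1–B2, B2–B3
Each bag holds 2 vertices, so the decomposition has width 1, which upper-bounds the treewidth. G has an edge, so its treewidth is at least 1. Combining the bounds, tw(G) = 1.

1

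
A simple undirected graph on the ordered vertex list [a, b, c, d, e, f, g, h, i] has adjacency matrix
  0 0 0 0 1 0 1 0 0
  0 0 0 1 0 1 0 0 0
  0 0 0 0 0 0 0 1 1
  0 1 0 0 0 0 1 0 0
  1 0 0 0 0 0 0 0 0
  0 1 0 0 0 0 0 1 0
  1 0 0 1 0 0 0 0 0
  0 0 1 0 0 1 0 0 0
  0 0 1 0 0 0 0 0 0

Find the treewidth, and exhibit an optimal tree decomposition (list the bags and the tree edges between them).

Treewidth 1.
Bags: B1 = {c, i}  B2 = {c, h}  B3 = {f, h}  B4 = {b, f}  B5 = {b, d}  B6 = {d, g}  B7 = {a, g}  B8 = {a, e}
Tree: B1–B2, B2–B3, B3–B4, B4–B5, B5–B6, B6–B7, B7–B8

Every bag has size at most 2, so the width is 2 − 1 = 1 and tw(G) ≤ 1. Any graph with an edge has treewidth ≥ 1, and G has the edge i–c. Hence tw(G) = 1 exactly.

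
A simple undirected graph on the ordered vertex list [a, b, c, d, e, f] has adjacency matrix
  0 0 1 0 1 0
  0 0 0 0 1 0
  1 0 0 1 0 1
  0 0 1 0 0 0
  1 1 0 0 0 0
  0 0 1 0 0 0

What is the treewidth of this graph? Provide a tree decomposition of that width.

The largest bag has 2 vertices, giving width 1; this decomposition certifies tw(G) ≤ 1. G has an edge, so its treewidth is at least 1. The upper and lower bounds meet at 1, so that is the treewidth.

Treewidth 1.
One optimal decomposition is:
Bags: B1 = {c, f}  B2 = {a, c}  B3 = {a, e}  B4 = {b, e}  B5 = {c, d}
Tree: B1–B2, B2–B3, B3–B4, B2–B5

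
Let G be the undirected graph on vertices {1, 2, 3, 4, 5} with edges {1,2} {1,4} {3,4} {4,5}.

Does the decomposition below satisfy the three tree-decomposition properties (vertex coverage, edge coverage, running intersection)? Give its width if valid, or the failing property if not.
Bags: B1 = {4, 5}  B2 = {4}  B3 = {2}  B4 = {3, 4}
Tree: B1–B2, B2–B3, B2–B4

No — vertex 1 appears in no bag.

A tree decomposition must satisfy three properties: every vertex lies in some bag; for every edge, both endpoints lie together in some bag; and for every vertex, the bags containing it form a connected subtree. Here vertex 1 appears in no bag, so the decomposition is invalid.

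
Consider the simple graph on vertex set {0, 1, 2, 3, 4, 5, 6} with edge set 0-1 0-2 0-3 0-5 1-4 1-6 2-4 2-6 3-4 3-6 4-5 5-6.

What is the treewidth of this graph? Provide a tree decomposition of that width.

Treewidth 3.
Bags: B1 = {0, 4, 5, 6}  B2 = {0, 2, 4, 6}  B3 = {0, 3, 4, 6}  B4 = {0, 1, 4, 6}
Tree: B1–B2, B2–B3, B3–B4

Every bag has size at most 4, so the width is 4 − 1 = 3 and tw(G) ≤ 3. For the lower bound: the 4 vertex sets {5,6}, {0,2}, {4}, {3} are disjoint, each induces a connected subgraph, and every pair is joined by at least one edge of G. Contracting each set to a single vertex therefore yields K_{4} as a minor, and since treewidth is minor-monotone, tw(G) ≥ tw(K_{4}) = 3. The upper and lower bounds meet at 3, so that is the treewidth.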